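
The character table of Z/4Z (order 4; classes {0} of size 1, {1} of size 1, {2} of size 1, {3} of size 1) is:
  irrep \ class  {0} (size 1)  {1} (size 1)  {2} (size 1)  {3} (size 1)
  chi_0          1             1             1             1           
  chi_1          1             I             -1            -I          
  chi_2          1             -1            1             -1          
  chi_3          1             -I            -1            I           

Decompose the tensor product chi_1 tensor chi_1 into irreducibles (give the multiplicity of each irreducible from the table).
chi_1 tensor chi_1 = chi_2 (all other irreducibles have multiplicity 0).

Proof sketch: The character of a tensor product is the pointwise product (chi_1 * chi_1)(C) = chi_1(C) * chi_1(C):
  {0}: (1)*(1), {1}: (I)*(I), {2}: (-1)*(-1), {3}: (-I)*(-I)
so (chi_1 * chi_1) takes values
  {0} -> 1, {1} -> -1, {2} -> 1, {3} -> -1.
Now take the inner product of this character with each irreducible chi from the table, <chi_1*chi_1, chi> = (1/4) sum_C |C| (chi_1*chi_1)(C) conj(chi(C)):
  <chi_1*chi_1, chi_0> = (1/4)[1*(1)*conj(1) + 1*(-1)*conj(1) + 1*(1)*conj(1) + 1*(-1)*conj(1)]
      = (1/4)[(1) + (-1) + (1) + (-1)] = 0/4 = 0
  <chi_1*chi_1, chi_1> = (1/4)[1*(1)*conj(1) + 1*(-1)*conj(I) + 1*(1)*conj(-1) + 1*(-1)*conj(-I)]
      = (1/4)[(1) + (I) + (-1) + (-I)] = 0/4 = 0
  <chi_1*chi_1, chi_2> = (1/4)[1*(1)*conj(1) + 1*(-1)*conj(-1) + 1*(1)*conj(1) + 1*(-1)*conj(-1)]
      = (1/4)[(1) + (1) + (1) + (1)] = 4/4 = 1
  <chi_1*chi_1, chi_3> = (1/4)[1*(1)*conj(1) + 1*(-1)*conj(-I) + 1*(1)*conj(-1) + 1*(-1)*conj(I)]
      = (1/4)[(1) + (-I) + (-1) + (I)] = 0/4 = 0
(Exp terms are combined using exp(i*s)*conj(exp(i*t)) = exp(i*(s-t)), and sums of them are collapsed using the identity that for every m > 1 the m distinct m-th roots of unity sum to 0, e.g. 1 + exp(2*I*pi/3) + exp(-2*I*pi/3) = 0.)
Hence the multiplicities are chi_2: 1. Dimension check: dim(chi_1)*dim(chi_1) = 1*1 = 1 and sum (mult * dim) = 1*1 = 1.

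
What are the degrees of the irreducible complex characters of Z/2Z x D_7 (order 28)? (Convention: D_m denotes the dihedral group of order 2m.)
Dimensions: 1, 1, 1, 1, 2, 2, 2, 2, 2, 2

Argument: There are 10 irreducibles (= number of conjugacy classes). Their dimensions d_i satisfy sum d_i^2 = |G| = 28: 1 + 1 + 1 + 1 + 4 + 4 + 4 + 4 + 4 + 4 = 28. (For the product with Z/2Z: each of the 2 1-dim characters of Z/2Z tensors with each irrep of D_7, giving 2 copies of each D_7-dimension.)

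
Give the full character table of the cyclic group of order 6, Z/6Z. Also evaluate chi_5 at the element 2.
Character table of Z/6Z (irreps indexed chi_0,...,chi_5 with chi_k(m) = zeta_6^(k*m), zeta_6 = exp(2*pi*i/6)):
  irrep \ class  {0} (size 1)  {1} (size 1)    {2} (size 1)    {3} (size 1)  {4} (size 1)    {5} (size 1)  
  chi_0          1             1               1               1             1               1             
  chi_1          1             exp(I*pi/3)     exp(2*I*pi/3)   -1            exp(-2*I*pi/3)  exp(-I*pi/3)  
  chi_2          1             exp(2*I*pi/3)   exp(-2*I*pi/3)  1             exp(2*I*pi/3)   exp(-2*I*pi/3)
  chi_3          1             -1              1               -1            1               -1            
  chi_4          1             exp(-2*I*pi/3)  exp(2*I*pi/3)   1             exp(-2*I*pi/3)  exp(2*I*pi/3) 
  chi_5          1             exp(-I*pi/3)    exp(-2*I*pi/3)  -1            exp(2*I*pi/3)   exp(I*pi/3)   

Spot check: chi_5(2) = zeta_6^(5*2) = zeta_6^10 = exp(-2*I*pi/3).

Why: Z/6Z is abelian, so all 6 irreducible complex representations are 1-dimensional. They are given by chi_k(m) = zeta_6^(k*m) for k = 0,...,5. Row orthogonality: sum_m chi_k(m) conj(chi_l(m)) = 6 * [k = l].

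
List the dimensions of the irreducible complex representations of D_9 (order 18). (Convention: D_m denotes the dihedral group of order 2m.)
Dimensions: 1, 1, 2, 2, 2, 2

There are 6 irreducibles (= number of conjugacy classes). Their dimensions d_i satisfy sum d_i^2 = |G| = 18: 1 + 1 + 4 + 4 + 4 + 4 = 18.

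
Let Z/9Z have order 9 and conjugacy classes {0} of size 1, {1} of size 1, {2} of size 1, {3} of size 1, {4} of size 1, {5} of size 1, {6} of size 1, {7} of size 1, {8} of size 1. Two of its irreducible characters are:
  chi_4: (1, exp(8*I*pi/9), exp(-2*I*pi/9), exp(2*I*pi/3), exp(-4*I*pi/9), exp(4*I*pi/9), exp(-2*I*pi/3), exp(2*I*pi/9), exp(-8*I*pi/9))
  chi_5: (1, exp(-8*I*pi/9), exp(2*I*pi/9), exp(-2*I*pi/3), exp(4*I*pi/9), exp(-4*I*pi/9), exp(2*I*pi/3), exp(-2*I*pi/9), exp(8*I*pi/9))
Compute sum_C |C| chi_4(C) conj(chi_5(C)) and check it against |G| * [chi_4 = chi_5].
Sum = 0; so <chi_4, chi_5> = 0 (distinct irreducibles are orthogonal).

Solution. Compute term by term over conjugacy classes (|C| * chi_4(C) * conj(chi_5(C))):
  1*(1)*conj(1) + 1*(exp(8*I*pi/9))*conj(exp(-8*I*pi/9)) + 1*(exp(-2*I*pi/9))*conj(exp(2*I*pi/9)) + 1*(exp(2*I*pi/3))*conj(exp(-2*I*pi/3)) + 1*(exp(-4*I*pi/9))*conj(exp(4*I*pi/9)) + 1*(exp(4*I*pi/9))*conj(exp(-4*I*pi/9)) + 1*(exp(-2*I*pi/3))*conj(exp(2*I*pi/3)) + 1*(exp(2*I*pi/9))*conj(exp(-2*I*pi/9)) + 1*(exp(-8*I*pi/9))*conj(exp(8*I*pi/9))
  = (1) + (exp(-2*I*pi/9)) + (exp(-4*I*pi/9)) + (exp(-2*I*pi/3)) + (exp(-8*I*pi/9)) + (exp(8*I*pi/9)) + (exp(2*I*pi/3)) + (exp(4*I*pi/9)) + (exp(2*I*pi/9))
  = 0.
(Exp terms are combined using exp(i*s)*conj(exp(i*t)) = exp(i*(s-t)), and sums of them are collapsed using the identity that for every m > 1 the m distinct m-th roots of unity sum to 0, e.g. 1 + exp(2*I*pi/3) + exp(-2*I*pi/3) = 0.)
Dividing by |G| = 9 gives 0/9 = 0, matching the row-orthogonality relation <chi_4, chi_5> = [chi_4 = chi_5].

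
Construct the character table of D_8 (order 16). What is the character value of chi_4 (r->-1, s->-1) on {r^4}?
Conjugacy classes: {e} of size 1, {r^4} of size 1, {r^1, r^7} of size 2, {r^2, r^6} of size 2, {r^3, r^5} of size 2, {s, sr^2, ...} of size 4, {sr, sr^3, ...} of size 4.
Character table:
  irrep \ class              {e} (size 1)  {r^4} (size 1)  {r^1, r^7} (size 2)  {r^2, r^6} (size 2)  {r^3, r^5} (size 2)  {s, sr^2, ...} (size 4)  {sr, sr^3, ...} (size 4)
  chi_1 (triv)               1             1               1                    1                    1                    1                        1                       
  chi_2 (sign: r->1, s->-1)  1             1               1                    1                    1                    -1                       -1                      
  chi_3 (r->-1, s->1)        1             1               -1                   1                    -1                   1                        -1                      
  chi_4 (r->-1, s->-1)       1             1               -1                   1                    -1                   -1                       1                       
  chi_5 (2d, j=1)            2             -2              sqrt(2)              0                    -sqrt(2)             0                        0                       
  chi_6 (2d, j=2)            2             2               0                    -2                   0                    0                        0                       
  chi_7 (2d, j=3)            2             -2              -sqrt(2)             0                    sqrt(2)              0                        0                       

Spot check: chi_4 (r->-1, s->-1) on {r^4} = 1.

Derivation: D_8 has order 2*8 = 16 with 7 conjugacy classes, hence 7 irreducibles. Sum of squared dims 1 + 1 + 1 + 1 + 4 + 4 + 4 = 16 = |G|. Linear characters come from the abelianisation; the 2-dimensional irreps have character r^k -> 2*cos(2*pi*j*k/8), reflections -> 0.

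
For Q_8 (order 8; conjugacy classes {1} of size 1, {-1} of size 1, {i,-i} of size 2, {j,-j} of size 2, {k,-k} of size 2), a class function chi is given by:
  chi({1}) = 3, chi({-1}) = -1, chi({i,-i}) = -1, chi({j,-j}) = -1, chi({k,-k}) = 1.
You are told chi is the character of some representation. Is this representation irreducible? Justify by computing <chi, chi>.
Not irreducible (reducible): <chi, chi> = 2 > 1.

Reasoning: <chi, chi> = (1/|G|) sum_C |C| * |chi(C)|^2 = (1/8)[1*|3|^2 + 1*|-1|^2 + 2*|-1|^2 + 2*|-1|^2 + 2*|1|^2]
  = (1/8)[(9) + (1) + (2) + (2) + (2)] = 16/8 = 2.
A character is irreducible iff <chi, chi> = 1, so this representation is reducible.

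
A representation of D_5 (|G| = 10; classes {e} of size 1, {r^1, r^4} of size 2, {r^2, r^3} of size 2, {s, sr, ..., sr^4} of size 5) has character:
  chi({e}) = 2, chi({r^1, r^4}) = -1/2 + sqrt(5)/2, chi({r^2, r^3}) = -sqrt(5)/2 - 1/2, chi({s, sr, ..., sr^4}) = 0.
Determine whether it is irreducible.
Irreducible: <chi, chi> = 1.

Working: <chi, chi> = (1/|G|) sum_C |C| * |chi(C)|^2 = (1/10)[1*|2|^2 + 2*|-1/2 + sqrt(5)/2|^2 + 2*|-sqrt(5)/2 - 1/2|^2 + 5*|0|^2]
  = (1/10)[(4) + (3 - sqrt(5)) + (sqrt(5) + 3) + (0)] = 10/10 = 1.
A character is irreducible iff <chi, chi> = 1, so this representation is irreducible.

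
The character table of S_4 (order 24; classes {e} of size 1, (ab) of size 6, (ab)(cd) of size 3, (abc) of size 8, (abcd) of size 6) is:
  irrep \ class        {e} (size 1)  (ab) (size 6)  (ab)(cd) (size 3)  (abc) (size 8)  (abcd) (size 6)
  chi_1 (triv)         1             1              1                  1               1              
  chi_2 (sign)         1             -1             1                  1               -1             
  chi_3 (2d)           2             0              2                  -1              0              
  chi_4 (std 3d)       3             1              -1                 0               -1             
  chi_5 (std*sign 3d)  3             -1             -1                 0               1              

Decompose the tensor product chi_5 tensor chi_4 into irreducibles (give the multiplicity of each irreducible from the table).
chi_5 tensor chi_4 = chi_2 + chi_3 + chi_4 + chi_5 (all other irreducibles have multiplicity 0).

Working: The character of a tensor product is the pointwise product (chi_5 * chi_4)(C) = chi_5(C) * chi_4(C):
  {e}: (3)*(3), (ab): (-1)*(1), (ab)(cd): (-1)*(-1), (abc): (0)*(0), (abcd): (1)*(-1)
so (chi_5 * chi_4) takes values
  {e} -> 9, (ab) -> -1, (ab)(cd) -> 1, (abc) -> 0, (abcd) -> -1.
Now take the inner product of this character with each irreducible chi from the table, <chi_5*chi_4, chi> = (1/24) sum_C |C| (chi_5*chi_4)(C) conj(chi(C)):
  <chi_5*chi_4, chi_1> = (1/24)[1*(9)*conj(1) + 6*(-1)*conj(1) + 3*(1)*conj(1) + 8*(0)*conj(1) + 6*(-1)*conj(1)]
      = (1/24)[(9) + (-6) + (3) + (0) + (-6)] = 0/24 = 0
  <chi_5*chi_4, chi_2> = (1/24)[1*(9)*conj(1) + 6*(-1)*conj(-1) + 3*(1)*conj(1) + 8*(0)*conj(1) + 6*(-1)*conj(-1)]
      = (1/24)[(9) + (6) + (3) + (0) + (6)] = 24/24 = 1
  <chi_5*chi_4, chi_3> = (1/24)[1*(9)*conj(2) + 6*(-1)*conj(0) + 3*(1)*conj(2) + 8*(0)*conj(-1) + 6*(-1)*conj(0)]
      = (1/24)[(18) + (0) + (6) + (0) + (0)] = 24/24 = 1
  <chi_5*chi_4, chi_4> = (1/24)[1*(9)*conj(3) + 6*(-1)*conj(1) + 3*(1)*conj(-1) + 8*(0)*conj(0) + 6*(-1)*conj(-1)]
      = (1/24)[(27) + (-6) + (-3) + (0) + (6)] = 24/24 = 1
  <chi_5*chi_4, chi_5> = (1/24)[1*(9)*conj(3) + 6*(-1)*conj(-1) + 3*(1)*conj(-1) + 8*(0)*conj(0) + 6*(-1)*conj(1)]
      = (1/24)[(27) + (6) + (-3) + (0) + (-6)] = 24/24 = 1
Hence the multiplicities are chi_2: 1, chi_3: 1, chi_4: 1, chi_5: 1. Dimension check: dim(chi_5)*dim(chi_4) = 3*3 = 9 and sum (mult * dim) = 1*1 + 1*2 + 1*3 + 1*3 = 9.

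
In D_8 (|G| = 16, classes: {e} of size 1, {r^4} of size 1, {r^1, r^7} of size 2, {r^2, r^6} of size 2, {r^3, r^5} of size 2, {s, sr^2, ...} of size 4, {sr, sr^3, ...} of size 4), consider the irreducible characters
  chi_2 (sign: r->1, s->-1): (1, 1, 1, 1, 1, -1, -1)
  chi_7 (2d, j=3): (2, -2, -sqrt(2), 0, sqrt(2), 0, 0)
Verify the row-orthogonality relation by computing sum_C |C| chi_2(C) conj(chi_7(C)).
Sum = 0; so <chi_2, chi_7> = 0 (distinct irreducibles are orthogonal).

Details: Compute term by term over conjugacy classes (|C| * chi_2(C) * conj(chi_7(C))):
  1*(1)*conj(2) + 1*(1)*conj(-2) + 2*(1)*conj(-sqrt(2)) + 2*(1)*conj(0) + 2*(1)*conj(sqrt(2)) + 4*(-1)*conj(0) + 4*(-1)*conj(0)
  = (2) + (-2) + (-2*sqrt(2)) + (0) + (2*sqrt(2)) + (0) + (0)
  = 0.
Dividing by |G| = 16 gives 0/16 = 0, matching the row-orthogonality relation <chi_2, chi_7> = [chi_2 = chi_7].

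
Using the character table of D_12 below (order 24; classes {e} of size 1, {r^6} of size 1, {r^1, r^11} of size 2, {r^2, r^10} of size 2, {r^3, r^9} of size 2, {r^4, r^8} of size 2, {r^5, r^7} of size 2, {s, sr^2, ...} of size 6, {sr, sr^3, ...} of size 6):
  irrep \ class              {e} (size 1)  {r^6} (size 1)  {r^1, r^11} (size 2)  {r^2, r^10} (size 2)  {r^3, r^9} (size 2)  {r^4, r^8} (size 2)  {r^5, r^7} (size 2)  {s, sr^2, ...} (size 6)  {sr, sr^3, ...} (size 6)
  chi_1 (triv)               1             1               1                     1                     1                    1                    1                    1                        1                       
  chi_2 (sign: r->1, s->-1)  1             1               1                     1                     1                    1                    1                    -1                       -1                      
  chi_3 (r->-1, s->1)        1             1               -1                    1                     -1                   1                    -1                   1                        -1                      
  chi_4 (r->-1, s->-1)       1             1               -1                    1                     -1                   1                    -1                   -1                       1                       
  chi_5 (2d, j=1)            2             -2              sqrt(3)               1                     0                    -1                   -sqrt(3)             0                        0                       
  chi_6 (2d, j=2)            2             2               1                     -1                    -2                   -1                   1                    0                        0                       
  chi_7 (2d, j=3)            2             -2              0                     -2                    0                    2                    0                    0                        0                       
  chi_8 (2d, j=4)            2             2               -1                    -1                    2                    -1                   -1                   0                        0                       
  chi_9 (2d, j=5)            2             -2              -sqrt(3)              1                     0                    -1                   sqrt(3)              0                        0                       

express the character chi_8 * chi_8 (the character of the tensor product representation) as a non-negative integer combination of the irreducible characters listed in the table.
chi_8 tensor chi_8 = chi_1 + chi_2 + chi_8 (all other irreducibles have multiplicity 0).

Why: The character of a tensor product is the pointwise product (chi_8 * chi_8)(C) = chi_8(C) * chi_8(C):
  {e}: (2)*(2), {r^6}: (2)*(2), {r^1, r^11}: (-1)*(-1), {r^2, r^10}: (-1)*(-1), {r^3, r^9}: (2)*(2), {r^4, r^8}: (-1)*(-1), {r^5, r^7}: (-1)*(-1), {s, sr^2, ...}: (0)*(0), {sr, sr^3, ...}: (0)*(0)
so (chi_8 * chi_8) takes values
  {e} -> 4, {r^6} -> 4, {r^1, r^11} -> 1, {r^2, r^10} -> 1, {r^3, r^9} -> 4, {r^4, r^8} -> 1, {r^5, r^7} -> 1, {s, sr^2, ...} -> 0, {sr, sr^3, ...} -> 0.
Now take the inner product of this character with each irreducible chi from the table, <chi_8*chi_8, chi> = (1/24) sum_C |C| (chi_8*chi_8)(C) conj(chi(C)):
  <chi_8*chi_8, chi_1> = (1/24)[1*(4)*conj(1) + 1*(4)*conj(1) + 2*(1)*conj(1) + 2*(1)*conj(1) + 2*(4)*conj(1) + 2*(1)*conj(1) + 2*(1)*conj(1) + 6*(0)*conj(1) + 6*(0)*conj(1)]
      = (1/24)[(4) + (4) + (2) + (2) + (8) + (2) + (2) + (0) + (0)] = 24/24 = 1
  <chi_8*chi_8, chi_2> = (1/24)[1*(4)*conj(1) + 1*(4)*conj(1) + 2*(1)*conj(1) + 2*(1)*conj(1) + 2*(4)*conj(1) + 2*(1)*conj(1) + 2*(1)*conj(1) + 6*(0)*conj(-1) + 6*(0)*conj(-1)]
      = (1/24)[(4) + (4) + (2) + (2) + (8) + (2) + (2) + (0) + (0)] = 24/24 = 1
  <chi_8*chi_8, chi_3> = (1/24)[1*(4)*conj(1) + 1*(4)*conj(1) + 2*(1)*conj(-1) + 2*(1)*conj(1) + 2*(4)*conj(-1) + 2*(1)*conj(1) + 2*(1)*conj(-1) + 6*(0)*conj(1) + 6*(0)*conj(-1)]
      = (1/24)[(4) + (4) + (-2) + (2) + (-8) + (2) + (-2) + (0) + (0)] = 0/24 = 0
  <chi_8*chi_8, chi_4> = (1/24)[1*(4)*conj(1) + 1*(4)*conj(1) + 2*(1)*conj(-1) + 2*(1)*conj(1) + 2*(4)*conj(-1) + 2*(1)*conj(1) + 2*(1)*conj(-1) + 6*(0)*conj(-1) + 6*(0)*conj(1)]
      = (1/24)[(4) + (4) + (-2) + (2) + (-8) + (2) + (-2) + (0) + (0)] = 0/24 = 0
  <chi_8*chi_8, chi_5> = (1/24)[1*(4)*conj(2) + 1*(4)*conj(-2) + 2*(1)*conj(sqrt(3)) + 2*(1)*conj(1) + 2*(4)*conj(0) + 2*(1)*conj(-1) + 2*(1)*conj(-sqrt(3)) + 6*(0)*conj(0) + 6*(0)*conj(0)]
      = (1/24)[(8) + (-8) + (2*sqrt(3)) + (2) + (0) + (-2) + (-2*sqrt(3)) + (0) + (0)] = 0/24 = 0
  <chi_8*chi_8, chi_6> = (1/24)[1*(4)*conj(2) + 1*(4)*conj(2) + 2*(1)*conj(1) + 2*(1)*conj(-1) + 2*(4)*conj(-2) + 2*(1)*conj(-1) + 2*(1)*conj(1) + 6*(0)*conj(0) + 6*(0)*conj(0)]
      = (1/24)[(8) + (8) + (2) + (-2) + (-16) + (-2) + (2) + (0) + (0)] = 0/24 = 0
  <chi_8*chi_8, chi_7> = (1/24)[1*(4)*conj(2) + 1*(4)*conj(-2) + 2*(1)*conj(0) + 2*(1)*conj(-2) + 2*(4)*conj(0) + 2*(1)*conj(2) + 2*(1)*conj(0) + 6*(0)*conj(0) + 6*(0)*conj(0)]
      = (1/24)[(8) + (-8) + (0) + (-4) + (0) + (4) + (0) + (0) + (0)] = 0/24 = 0
  <chi_8*chi_8, chi_8> = (1/24)[1*(4)*conj(2) + 1*(4)*conj(2) + 2*(1)*conj(-1) + 2*(1)*conj(-1) + 2*(4)*conj(2) + 2*(1)*conj(-1) + 2*(1)*conj(-1) + 6*(0)*conj(0) + 6*(0)*conj(0)]
      = (1/24)[(8) + (8) + (-2) + (-2) + (16) + (-2) + (-2) + (0) + (0)] = 24/24 = 1
  <chi_8*chi_8, chi_9> = (1/24)[1*(4)*conj(2) + 1*(4)*conj(-2) + 2*(1)*conj(-sqrt(3)) + 2*(1)*conj(1) + 2*(4)*conj(0) + 2*(1)*conj(-1) + 2*(1)*conj(sqrt(3)) + 6*(0)*conj(0) + 6*(0)*conj(0)]
      = (1/24)[(8) + (-8) + (-2*sqrt(3)) + (2) + (0) + (-2) + (2*sqrt(3)) + (0) + (0)] = 0/24 = 0
Hence the multiplicities are chi_1: 1, chi_2: 1, chi_8: 1. Dimension check: dim(chi_8)*dim(chi_8) = 2*2 = 4 and sum (mult * dim) = 1*1 + 1*1 + 1*2 = 4.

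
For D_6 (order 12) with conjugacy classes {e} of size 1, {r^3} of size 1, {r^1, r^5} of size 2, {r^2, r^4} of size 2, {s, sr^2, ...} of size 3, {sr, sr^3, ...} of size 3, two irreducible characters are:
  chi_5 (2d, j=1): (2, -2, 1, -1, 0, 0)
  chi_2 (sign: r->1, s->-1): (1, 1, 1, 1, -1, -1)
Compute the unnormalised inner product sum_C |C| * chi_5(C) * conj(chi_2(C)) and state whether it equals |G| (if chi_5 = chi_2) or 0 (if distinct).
Sum = 0; so <chi_5, chi_2> = 0 (distinct irreducibles are orthogonal).

Details: Compute term by term over conjugacy classes (|C| * chi_5(C) * conj(chi_2(C))):
  1*(2)*conj(1) + 1*(-2)*conj(1) + 2*(1)*conj(1) + 2*(-1)*conj(1) + 3*(0)*conj(-1) + 3*(0)*conj(-1)
  = (2) + (-2) + (2) + (-2) + (0) + (0)
  = 0.
Dividing by |G| = 12 gives 0/12 = 0, matching the row-orthogonality relation <chi_5, chi_2> = [chi_5 = chi_2].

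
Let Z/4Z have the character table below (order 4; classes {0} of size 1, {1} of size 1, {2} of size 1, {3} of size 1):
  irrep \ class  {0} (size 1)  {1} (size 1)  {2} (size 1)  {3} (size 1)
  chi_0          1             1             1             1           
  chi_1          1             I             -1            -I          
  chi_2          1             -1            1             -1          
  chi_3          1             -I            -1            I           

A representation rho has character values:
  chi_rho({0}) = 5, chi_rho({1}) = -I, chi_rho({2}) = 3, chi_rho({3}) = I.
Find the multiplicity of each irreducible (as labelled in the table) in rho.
Multiplicities: chi_0: 2, chi_1: 0, chi_2: 2, chi_3: 1.

Justification: Use <chi_rho, chi> = (1/|G|) sum_C |C| * chi_rho(C) * conj(chi(C)) with |G| = 4 for each irreducible chi in the table:
  <chi_rho, chi_0> = (1/4)[1*(5)*conj(1) + 1*(-I)*conj(1) + 1*(3)*conj(1) + 1*(I)*conj(1)]
      = (1/4)[(5) + (-I) + (3) + (I)] = 8/4 = 2
  <chi_rho, chi_1> = (1/4)[1*(5)*conj(1) + 1*(-I)*conj(I) + 1*(3)*conj(-1) + 1*(I)*conj(-I)]
      = (1/4)[(5) + (-1) + (-3) + (-1)] = 0/4 = 0
  <chi_rho, chi_2> = (1/4)[1*(5)*conj(1) + 1*(-I)*conj(-1) + 1*(3)*conj(1) + 1*(I)*conj(-1)]
      = (1/4)[(5) + (I) + (3) + (-I)] = 8/4 = 2
  <chi_rho, chi_3> = (1/4)[1*(5)*conj(1) + 1*(-I)*conj(-I) + 1*(3)*conj(-1) + 1*(I)*conj(I)]
      = (1/4)[(5) + (1) + (-3) + (1)] = 4/4 = 1
(Exp terms are combined using exp(i*s)*conj(exp(i*t)) = exp(i*(s-t)), and sums of them are collapsed using the identity that for every m > 1 the m distinct m-th roots of unity sum to 0, e.g. 1 + exp(2*I*pi/3) + exp(-2*I*pi/3) = 0.)
Dimension check: dim(rho) = sum (mult * dim) = 2*1 + 0*1 + 2*1 + 1*1 = 5 = chi_rho(e) = 5.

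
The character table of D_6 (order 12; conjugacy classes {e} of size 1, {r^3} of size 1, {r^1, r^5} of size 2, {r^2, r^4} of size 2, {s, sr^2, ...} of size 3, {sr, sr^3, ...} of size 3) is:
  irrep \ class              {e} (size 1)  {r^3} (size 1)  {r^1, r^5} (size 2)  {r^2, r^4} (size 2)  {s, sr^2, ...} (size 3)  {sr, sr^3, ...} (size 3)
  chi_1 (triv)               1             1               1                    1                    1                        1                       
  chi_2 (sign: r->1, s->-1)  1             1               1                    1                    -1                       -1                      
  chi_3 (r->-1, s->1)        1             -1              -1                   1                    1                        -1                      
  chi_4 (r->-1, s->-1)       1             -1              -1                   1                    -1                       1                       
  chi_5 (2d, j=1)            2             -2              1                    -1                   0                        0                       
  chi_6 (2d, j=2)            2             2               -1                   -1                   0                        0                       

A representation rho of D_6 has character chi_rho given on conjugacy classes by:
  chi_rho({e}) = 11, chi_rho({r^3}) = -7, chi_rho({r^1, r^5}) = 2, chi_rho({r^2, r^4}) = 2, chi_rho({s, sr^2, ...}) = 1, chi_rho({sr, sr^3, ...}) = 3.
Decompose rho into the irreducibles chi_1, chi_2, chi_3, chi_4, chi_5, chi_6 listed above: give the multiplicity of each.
Multiplicities: chi_1: 2, chi_2: 0, chi_3: 1, chi_4: 2, chi_5: 3, chi_6: 0.

Details: Use <chi_rho, chi> = (1/|G|) sum_C |C| * chi_rho(C) * conj(chi(C)) with |G| = 12 for each irreducible chi in the table:
  <chi_rho, chi_1> = (1/12)[1*(11)*conj(1) + 1*(-7)*conj(1) + 2*(2)*conj(1) + 2*(2)*conj(1) + 3*(1)*conj(1) + 3*(3)*conj(1)]
      = (1/12)[(11) + (-7) + (4) + (4) + (3) + (9)] = 24/12 = 2
  <chi_rho, chi_2> = (1/12)[1*(11)*conj(1) + 1*(-7)*conj(1) + 2*(2)*conj(1) + 2*(2)*conj(1) + 3*(1)*conj(-1) + 3*(3)*conj(-1)]
      = (1/12)[(11) + (-7) + (4) + (4) + (-3) + (-9)] = 0/12 = 0
  <chi_rho, chi_3> = (1/12)[1*(11)*conj(1) + 1*(-7)*conj(-1) + 2*(2)*conj(-1) + 2*(2)*conj(1) + 3*(1)*conj(1) + 3*(3)*conj(-1)]
      = (1/12)[(11) + (7) + (-4) + (4) + (3) + (-9)] = 12/12 = 1
  <chi_rho, chi_4> = (1/12)[1*(11)*conj(1) + 1*(-7)*conj(-1) + 2*(2)*conj(-1) + 2*(2)*conj(1) + 3*(1)*conj(-1) + 3*(3)*conj(1)]
      = (1/12)[(11) + (7) + (-4) + (4) + (-3) + (9)] = 24/12 = 2
  <chi_rho, chi_5> = (1/12)[1*(11)*conj(2) + 1*(-7)*conj(-2) + 2*(2)*conj(1) + 2*(2)*conj(-1) + 3*(1)*conj(0) + 3*(3)*conj(0)]
      = (1/12)[(22) + (14) + (4) + (-4) + (0) + (0)] = 36/12 = 3
  <chi_rho, chi_6> = (1/12)[1*(11)*conj(2) + 1*(-7)*conj(2) + 2*(2)*conj(-1) + 2*(2)*conj(-1) + 3*(1)*conj(0) + 3*(3)*conj(0)]
      = (1/12)[(22) + (-14) + (-4) + (-4) + (0) + (0)] = 0/12 = 0
Dimension check: dim(rho) = sum (mult * dim) = 2*1 + 0*1 + 1*1 + 2*1 + 3*2 + 0*2 = 11 = chi_rho(e) = 11.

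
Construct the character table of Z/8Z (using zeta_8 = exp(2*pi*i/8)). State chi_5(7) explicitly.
Character table of Z/8Z (irreps indexed chi_0,...,chi_7 with chi_k(m) = zeta_8^(k*m), zeta_8 = exp(2*pi*i/8)):
  irrep \ class  {0} (size 1)  {1} (size 1)    {2} (size 1)  {3} (size 1)    {4} (size 1)  {5} (size 1)    {6} (size 1)  {7} (size 1)  
  chi_0          1             1               1             1               1             1               1             1             
  chi_1          1             exp(I*pi/4)     I             exp(3*I*pi/4)   -1            exp(-3*I*pi/4)  -I            exp(-I*pi/4)  
  chi_2          1             I               -1            -I              1             I               -1            -I            
  chi_3          1             exp(3*I*pi/4)   -I            exp(I*pi/4)     -1            exp(-I*pi/4)    I             exp(-3*I*pi/4)
  chi_4          1             -1              1             -1              1             -1              1             -1            
  chi_5          1             exp(-3*I*pi/4)  I             exp(-I*pi/4)    -1            exp(I*pi/4)     -I            exp(3*I*pi/4) 
  chi_6          1             -I              -1            I               1             -I              -1            I             
  chi_7          1             exp(-I*pi/4)    -I            exp(-3*I*pi/4)  -1            exp(3*I*pi/4)   I             exp(I*pi/4)   

Spot check: chi_5(7) = zeta_8^(5*7) = zeta_8^35 = exp(3*I*pi/4).

Working: Z/8Z is abelian, so all 8 irreducible complex representations are 1-dimensional. They are given by chi_k(m) = zeta_8^(k*m) for k = 0,...,7. Row orthogonality: sum_m chi_k(m) conj(chi_l(m)) = 8 * [k = l].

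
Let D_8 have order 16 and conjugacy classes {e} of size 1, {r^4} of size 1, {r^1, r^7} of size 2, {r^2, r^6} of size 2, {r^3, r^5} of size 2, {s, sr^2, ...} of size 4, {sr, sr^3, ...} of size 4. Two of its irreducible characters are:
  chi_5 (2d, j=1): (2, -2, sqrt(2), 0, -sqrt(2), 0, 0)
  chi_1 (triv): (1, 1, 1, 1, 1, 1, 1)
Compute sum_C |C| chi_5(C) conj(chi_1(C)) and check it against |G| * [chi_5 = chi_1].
Sum = 0; so <chi_5, chi_1> = 0 (distinct irreducibles are orthogonal).

Explanation: Compute term by term over conjugacy classes (|C| * chi_5(C) * conj(chi_1(C))):
  1*(2)*conj(1) + 1*(-2)*conj(1) + 2*(sqrt(2))*conj(1) + 2*(0)*conj(1) + 2*(-sqrt(2))*conj(1) + 4*(0)*conj(1) + 4*(0)*conj(1)
  = (2) + (-2) + (2*sqrt(2)) + (0) + (-2*sqrt(2)) + (0) + (0)
  = 0.
Dividing by |G| = 16 gives 0/16 = 0, matching the row-orthogonality relation <chi_5, chi_1> = [chi_5 = chi_1].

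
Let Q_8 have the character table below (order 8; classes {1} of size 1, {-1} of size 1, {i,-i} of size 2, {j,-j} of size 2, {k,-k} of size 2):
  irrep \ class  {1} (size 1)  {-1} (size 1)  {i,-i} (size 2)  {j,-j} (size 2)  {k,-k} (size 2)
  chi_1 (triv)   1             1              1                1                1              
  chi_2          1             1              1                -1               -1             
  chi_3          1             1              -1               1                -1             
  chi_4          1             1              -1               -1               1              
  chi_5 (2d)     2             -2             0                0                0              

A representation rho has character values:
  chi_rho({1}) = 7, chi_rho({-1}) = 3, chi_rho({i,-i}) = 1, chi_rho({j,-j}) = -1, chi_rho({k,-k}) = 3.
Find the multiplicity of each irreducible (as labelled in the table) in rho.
Multiplicities: chi_1: 2, chi_2: 1, chi_3: 0, chi_4: 2, chi_5: 1.

Reasoning: Use <chi_rho, chi> = (1/|G|) sum_C |C| * chi_rho(C) * conj(chi(C)) with |G| = 8 for each irreducible chi in the table:
  <chi_rho, chi_1> = (1/8)[1*(7)*conj(1) + 1*(3)*conj(1) + 2*(1)*conj(1) + 2*(-1)*conj(1) + 2*(3)*conj(1)]
      = (1/8)[(7) + (3) + (2) + (-2) + (6)] = 16/8 = 2
  <chi_rho, chi_2> = (1/8)[1*(7)*conj(1) + 1*(3)*conj(1) + 2*(1)*conj(1) + 2*(-1)*conj(-1) + 2*(3)*conj(-1)]
      = (1/8)[(7) + (3) + (2) + (2) + (-6)] = 8/8 = 1
  <chi_rho, chi_3> = (1/8)[1*(7)*conj(1) + 1*(3)*conj(1) + 2*(1)*conj(-1) + 2*(-1)*conj(1) + 2*(3)*conj(-1)]
      = (1/8)[(7) + (3) + (-2) + (-2) + (-6)] = 0/8 = 0
  <chi_rho, chi_4> = (1/8)[1*(7)*conj(1) + 1*(3)*conj(1) + 2*(1)*conj(-1) + 2*(-1)*conj(-1) + 2*(3)*conj(1)]
      = (1/8)[(7) + (3) + (-2) + (2) + (6)] = 16/8 = 2
  <chi_rho, chi_5> = (1/8)[1*(7)*conj(2) + 1*(3)*conj(-2) + 2*(1)*conj(0) + 2*(-1)*conj(0) + 2*(3)*conj(0)]
      = (1/8)[(14) + (-6) + (0) + (0) + (0)] = 8/8 = 1
Dimension check: dim(rho) = sum (mult * dim) = 2*1 + 1*1 + 0*1 + 2*1 + 1*2 = 7 = chi_rho(e) = 7.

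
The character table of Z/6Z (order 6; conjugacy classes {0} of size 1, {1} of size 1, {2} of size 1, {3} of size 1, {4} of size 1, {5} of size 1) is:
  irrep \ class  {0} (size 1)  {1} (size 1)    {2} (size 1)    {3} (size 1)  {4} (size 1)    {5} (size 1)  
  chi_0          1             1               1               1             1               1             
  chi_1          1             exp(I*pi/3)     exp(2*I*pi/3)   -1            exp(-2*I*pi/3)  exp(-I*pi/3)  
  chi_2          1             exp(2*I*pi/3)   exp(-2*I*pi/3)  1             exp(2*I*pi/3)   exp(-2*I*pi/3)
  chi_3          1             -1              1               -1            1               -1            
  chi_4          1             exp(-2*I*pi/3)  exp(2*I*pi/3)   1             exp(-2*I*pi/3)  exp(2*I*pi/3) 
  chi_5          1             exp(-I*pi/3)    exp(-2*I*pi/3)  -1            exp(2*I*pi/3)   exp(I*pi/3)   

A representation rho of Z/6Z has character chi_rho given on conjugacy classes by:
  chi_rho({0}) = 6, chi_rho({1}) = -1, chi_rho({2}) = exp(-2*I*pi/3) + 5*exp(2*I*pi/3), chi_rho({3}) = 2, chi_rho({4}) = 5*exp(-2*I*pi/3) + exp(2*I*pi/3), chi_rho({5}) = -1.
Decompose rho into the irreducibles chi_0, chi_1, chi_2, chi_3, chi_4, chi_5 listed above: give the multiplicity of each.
Multiplicities: chi_0: 0, chi_1: 2, chi_2: 1, chi_3: 0, chi_4: 3, chi_5: 0.

Reasoning: Use <chi_rho, chi> = (1/|G|) sum_C |C| * chi_rho(C) * conj(chi(C)) with |G| = 6 for each irreducible chi in the table:
  <chi_rho, chi_0> = (1/6)[1*(6)*conj(1) + 1*(-1)*conj(1) + 1*(exp(-2*I*pi/3) + 5*exp(2*I*pi/3))*conj(1) + 1*(2)*conj(1) + 1*(5*exp(-2*I*pi/3) + exp(2*I*pi/3))*conj(1) + 1*(-1)*conj(1)]
      = (1/6)[(6) + (-1) + (exp(-2*I*pi/3) + 5*exp(2*I*pi/3)) + (2) + (5*exp(-2*I*pi/3) + exp(2*I*pi/3)) + (-1)] = 0/6 = 0
  <chi_rho, chi_1> = (1/6)[1*(6)*conj(1) + 1*(-1)*conj(exp(I*pi/3)) + 1*(exp(-2*I*pi/3) + 5*exp(2*I*pi/3))*conj(exp(2*I*pi/3)) + 1*(2)*conj(-1) + 1*(5*exp(-2*I*pi/3) + exp(2*I*pi/3))*conj(exp(-2*I*pi/3)) + 1*(-1)*conj(exp(-I*pi/3))]
      = (1/6)[(6) + (-1 + exp(I*pi/3)) + (5 + exp(2*I*pi/3)) + (-2) + (5 + exp(-2*I*pi/3)) + (-1 + exp(-I*pi/3))] = 12/6 = 2
  <chi_rho, chi_2> = (1/6)[1*(6)*conj(1) + 1*(-1)*conj(exp(2*I*pi/3)) + 1*(exp(-2*I*pi/3) + 5*exp(2*I*pi/3))*conj(exp(-2*I*pi/3)) + 1*(2)*conj(1) + 1*(5*exp(-2*I*pi/3) + exp(2*I*pi/3))*conj(exp(2*I*pi/3)) + 1*(-1)*conj(exp(-2*I*pi/3))]
      = (1/6)[(6) + (1 + 2*exp(-I*pi/3) + 3*exp(2*I*pi/3)) + (1 + 5*exp(-2*I*pi/3)) + (2) + (1 + 5*exp(2*I*pi/3)) + (1 + 3*exp(-2*I*pi/3) + 2*exp(I*pi/3))] = 6/6 = 1
  <chi_rho, chi_3> = (1/6)[1*(6)*conj(1) + 1*(-1)*conj(-1) + 1*(exp(-2*I*pi/3) + 5*exp(2*I*pi/3))*conj(1) + 1*(2)*conj(-1) + 1*(5*exp(-2*I*pi/3) + exp(2*I*pi/3))*conj(1) + 1*(-1)*conj(-1)]
      = (1/6)[(6) + (1) + (exp(-2*I*pi/3) + 5*exp(2*I*pi/3)) + (-2) + (5*exp(-2*I*pi/3) + exp(2*I*pi/3)) + (1)] = 0/6 = 0
  <chi_rho, chi_4> = (1/6)[1*(6)*conj(1) + 1*(-1)*conj(exp(-2*I*pi/3)) + 1*(exp(-2*I*pi/3) + 5*exp(2*I*pi/3))*conj(exp(2*I*pi/3)) + 1*(2)*conj(1) + 1*(5*exp(-2*I*pi/3) + exp(2*I*pi/3))*conj(exp(-2*I*pi/3)) + 1*(-1)*conj(exp(2*I*pi/3))]
      = (1/6)[(6) + (1 + exp(-2*I*pi/3)) + (5 + exp(2*I*pi/3)) + (2) + (5 + exp(-2*I*pi/3)) + (1 + exp(2*I*pi/3))] = 18/6 = 3
  <chi_rho, chi_5> = (1/6)[1*(6)*conj(1) + 1*(-1)*conj(exp(-I*pi/3)) + 1*(exp(-2*I*pi/3) + 5*exp(2*I*pi/3))*conj(exp(-2*I*pi/3)) + 1*(2)*conj(-1) + 1*(5*exp(-2*I*pi/3) + exp(2*I*pi/3))*conj(exp(2*I*pi/3)) + 1*(-1)*conj(exp(I*pi/3))]
      = (1/6)[(6) + (-1 + 3*exp(-I*pi/3) + 2*exp(2*I*pi/3)) + (1 + 5*exp(-2*I*pi/3)) + (-2) + (1 + 5*exp(2*I*pi/3)) + (-1 + 2*exp(-2*I*pi/3) + 3*exp(I*pi/3))] = 0/6 = 0
(Exp terms are combined using exp(i*s)*conj(exp(i*t)) = exp(i*(s-t)), and sums of them are collapsed using the identity that for every m > 1 the m distinct m-th roots of unity sum to 0, e.g. 1 + exp(2*I*pi/3) + exp(-2*I*pi/3) = 0.)
Dimension check: dim(rho) = sum (mult * dim) = 0*1 + 2*1 + 1*1 + 0*1 + 3*1 + 0*1 = 6 = chi_rho(e) = 6.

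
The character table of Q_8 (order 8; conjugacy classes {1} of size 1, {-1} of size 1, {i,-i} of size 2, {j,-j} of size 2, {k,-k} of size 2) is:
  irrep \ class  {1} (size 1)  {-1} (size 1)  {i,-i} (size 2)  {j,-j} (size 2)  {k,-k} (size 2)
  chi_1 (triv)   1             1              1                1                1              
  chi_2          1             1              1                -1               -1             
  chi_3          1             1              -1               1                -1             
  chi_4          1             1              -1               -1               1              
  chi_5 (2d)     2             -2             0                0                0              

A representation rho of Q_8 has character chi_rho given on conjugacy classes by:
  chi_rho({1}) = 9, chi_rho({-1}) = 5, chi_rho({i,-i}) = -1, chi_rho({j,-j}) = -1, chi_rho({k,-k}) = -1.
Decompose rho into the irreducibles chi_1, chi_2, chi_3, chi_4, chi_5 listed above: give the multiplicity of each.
Multiplicities: chi_1: 1, chi_2: 2, chi_3: 2, chi_4: 2, chi_5: 1.

Why: Use <chi_rho, chi> = (1/|G|) sum_C |C| * chi_rho(C) * conj(chi(C)) with |G| = 8 for each irreducible chi in the table:
  <chi_rho, chi_1> = (1/8)[1*(9)*conj(1) + 1*(5)*conj(1) + 2*(-1)*conj(1) + 2*(-1)*conj(1) + 2*(-1)*conj(1)]
      = (1/8)[(9) + (5) + (-2) + (-2) + (-2)] = 8/8 = 1
  <chi_rho, chi_2> = (1/8)[1*(9)*conj(1) + 1*(5)*conj(1) + 2*(-1)*conj(1) + 2*(-1)*conj(-1) + 2*(-1)*conj(-1)]
      = (1/8)[(9) + (5) + (-2) + (2) + (2)] = 16/8 = 2
  <chi_rho, chi_3> = (1/8)[1*(9)*conj(1) + 1*(5)*conj(1) + 2*(-1)*conj(-1) + 2*(-1)*conj(1) + 2*(-1)*conj(-1)]
      = (1/8)[(9) + (5) + (2) + (-2) + (2)] = 16/8 = 2
  <chi_rho, chi_4> = (1/8)[1*(9)*conj(1) + 1*(5)*conj(1) + 2*(-1)*conj(-1) + 2*(-1)*conj(-1) + 2*(-1)*conj(1)]
      = (1/8)[(9) + (5) + (2) + (2) + (-2)] = 16/8 = 2
  <chi_rho, chi_5> = (1/8)[1*(9)*conj(2) + 1*(5)*conj(-2) + 2*(-1)*conj(0) + 2*(-1)*conj(0) + 2*(-1)*conj(0)]
      = (1/8)[(18) + (-10) + (0) + (0) + (0)] = 8/8 = 1
Dimension check: dim(rho) = sum (mult * dim) = 1*1 + 2*1 + 2*1 + 2*1 + 1*2 = 9 = chi_rho(e) = 9.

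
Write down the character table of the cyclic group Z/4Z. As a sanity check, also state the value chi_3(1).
Character table of Z/4Z (irreps indexed chi_0,...,chi_3 with chi_k(m) = zeta_4^(k*m), zeta_4 = exp(2*pi*i/4)):
  irrep \ class  {0} (size 1)  {1} (size 1)  {2} (size 1)  {3} (size 1)
  chi_0          1             1             1             1           
  chi_1          1             I             -1            -I          
  chi_2          1             -1            1             -1          
  chi_3          1             -I            -1            I           

Spot check: chi_3(1) = zeta_4^(3*1) = zeta_4^3 = -I.

Working: Z/4Z is abelian, so all 4 irreducible complex representations are 1-dimensional. They are given by chi_k(m) = zeta_4^(k*m) for k = 0,...,3. Row orthogonality: sum_m chi_k(m) conj(chi_l(m)) = 4 * [k = l].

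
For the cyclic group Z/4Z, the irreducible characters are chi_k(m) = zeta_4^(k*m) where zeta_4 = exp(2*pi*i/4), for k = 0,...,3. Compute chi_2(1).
chi_2(1) = zeta_4^2 = -1

chi_2(1) = zeta_4^(2*1) = zeta_4^2. Since zeta_4^4 = 1, this equals zeta_4^2 = exp(2*pi*i*2/4) = -1.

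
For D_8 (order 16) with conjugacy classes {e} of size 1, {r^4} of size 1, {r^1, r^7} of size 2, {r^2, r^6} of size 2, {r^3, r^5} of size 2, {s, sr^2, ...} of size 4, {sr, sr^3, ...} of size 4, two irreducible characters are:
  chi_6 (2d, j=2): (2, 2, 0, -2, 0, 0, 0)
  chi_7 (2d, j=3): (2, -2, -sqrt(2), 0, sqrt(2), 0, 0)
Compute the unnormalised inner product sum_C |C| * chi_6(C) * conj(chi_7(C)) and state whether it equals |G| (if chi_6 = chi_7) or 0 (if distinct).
Sum = 0; so <chi_6, chi_7> = 0 (distinct irreducibles are orthogonal).

Argument: Compute term by term over conjugacy classes (|C| * chi_6(C) * conj(chi_7(C))):
  1*(2)*conj(2) + 1*(2)*conj(-2) + 2*(0)*conj(-sqrt(2)) + 2*(-2)*conj(0) + 2*(0)*conj(sqrt(2)) + 4*(0)*conj(0) + 4*(0)*conj(0)
  = (4) + (-4) + (0) + (0) + (0) + (0) + (0)
  = 0.
Dividing by |G| = 16 gives 0/16 = 0, matching the row-orthogonality relation <chi_6, chi_7> = [chi_6 = chi_7].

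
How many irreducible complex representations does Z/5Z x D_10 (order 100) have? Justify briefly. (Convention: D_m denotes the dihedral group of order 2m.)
40

The number of irreducible complex representations of a finite group equals its number of conjugacy classes. For a direct product, #classes(G x H) = #classes(G) * #classes(H). Z/5Z has 5 classes (abelian), D_10 has 8 classes, so 5 * 8 = 40, so Z/5Z x D_10 (order 100) has exactly 40 irreducible complex representations.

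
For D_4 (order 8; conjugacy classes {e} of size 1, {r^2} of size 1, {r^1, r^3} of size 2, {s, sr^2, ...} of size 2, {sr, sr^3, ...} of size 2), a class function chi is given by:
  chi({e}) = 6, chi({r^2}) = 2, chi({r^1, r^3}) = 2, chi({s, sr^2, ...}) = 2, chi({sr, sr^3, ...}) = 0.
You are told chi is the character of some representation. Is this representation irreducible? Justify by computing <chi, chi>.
Not irreducible (reducible): <chi, chi> = 7 > 1.

Proof sketch: <chi, chi> = (1/|G|) sum_C |C| * |chi(C)|^2 = (1/8)[1*|6|^2 + 1*|2|^2 + 2*|2|^2 + 2*|2|^2 + 2*|0|^2]
  = (1/8)[(36) + (4) + (8) + (8) + (0)] = 56/8 = 7.
A character is irreducible iff <chi, chi> = 1, so this representation is reducible.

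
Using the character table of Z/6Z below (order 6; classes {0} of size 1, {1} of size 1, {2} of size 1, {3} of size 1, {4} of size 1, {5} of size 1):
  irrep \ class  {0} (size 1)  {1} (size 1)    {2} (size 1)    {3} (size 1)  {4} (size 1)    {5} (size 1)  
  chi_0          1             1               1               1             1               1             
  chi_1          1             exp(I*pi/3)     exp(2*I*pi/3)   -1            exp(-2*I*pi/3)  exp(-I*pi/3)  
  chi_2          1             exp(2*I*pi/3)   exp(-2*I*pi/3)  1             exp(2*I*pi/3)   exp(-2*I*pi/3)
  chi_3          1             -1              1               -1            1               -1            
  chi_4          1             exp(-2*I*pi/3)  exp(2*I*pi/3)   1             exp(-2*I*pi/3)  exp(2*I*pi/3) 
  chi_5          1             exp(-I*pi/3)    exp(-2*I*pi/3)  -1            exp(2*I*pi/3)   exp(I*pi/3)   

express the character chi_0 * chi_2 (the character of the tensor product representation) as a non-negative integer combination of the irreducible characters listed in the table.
chi_0 tensor chi_2 = chi_2 (all other irreducibles have multiplicity 0).

Proof sketch: The character of a tensor product is the pointwise product (chi_0 * chi_2)(C) = chi_0(C) * chi_2(C):
  {0}: (1)*(1), {1}: (1)*(exp(2*I*pi/3)), {2}: (1)*(exp(-2*I*pi/3)), {3}: (1)*(1), {4}: (1)*(exp(2*I*pi/3)), {5}: (1)*(exp(-2*I*pi/3))
so (chi_0 * chi_2) takes values
  {0} -> 1, {1} -> exp(2*I*pi/3), {2} -> exp(-2*I*pi/3), {3} -> 1, {4} -> exp(2*I*pi/3), {5} -> exp(-2*I*pi/3).
Now take the inner product of this character with each irreducible chi from the table, <chi_0*chi_2, chi> = (1/6) sum_C |C| (chi_0*chi_2)(C) conj(chi(C)):
  <chi_0*chi_2, chi_0> = (1/6)[1*(1)*conj(1) + 1*(exp(2*I*pi/3))*conj(1) + 1*(exp(-2*I*pi/3))*conj(1) + 1*(1)*conj(1) + 1*(exp(2*I*pi/3))*conj(1) + 1*(exp(-2*I*pi/3))*conj(1)]
      = (1/6)[(1) + (exp(2*I*pi/3)) + (exp(-2*I*pi/3)) + (1) + (exp(2*I*pi/3)) + (exp(-2*I*pi/3))] = 0/6 = 0
  <chi_0*chi_2, chi_1> = (1/6)[1*(1)*conj(1) + 1*(exp(2*I*pi/3))*conj(exp(I*pi/3)) + 1*(exp(-2*I*pi/3))*conj(exp(2*I*pi/3)) + 1*(1)*conj(-1) + 1*(exp(2*I*pi/3))*conj(exp(-2*I*pi/3)) + 1*(exp(-2*I*pi/3))*conj(exp(-I*pi/3))]
      = (1/6)[(1) + (exp(I*pi/3)) + (exp(2*I*pi/3)) + (-1) + (exp(-2*I*pi/3)) + (exp(-I*pi/3))] = 0/6 = 0
  <chi_0*chi_2, chi_2> = (1/6)[1*(1)*conj(1) + 1*(exp(2*I*pi/3))*conj(exp(2*I*pi/3)) + 1*(exp(-2*I*pi/3))*conj(exp(-2*I*pi/3)) + 1*(1)*conj(1) + 1*(exp(2*I*pi/3))*conj(exp(2*I*pi/3)) + 1*(exp(-2*I*pi/3))*conj(exp(-2*I*pi/3))]
      = (1/6)[(1) + (1) + (1) + (1) + (1) + (1)] = 6/6 = 1
  <chi_0*chi_2, chi_3> = (1/6)[1*(1)*conj(1) + 1*(exp(2*I*pi/3))*conj(-1) + 1*(exp(-2*I*pi/3))*conj(1) + 1*(1)*conj(-1) + 1*(exp(2*I*pi/3))*conj(1) + 1*(exp(-2*I*pi/3))*conj(-1)]
      = (1/6)[(1) + (-exp(2*I*pi/3)) + (exp(-2*I*pi/3)) + (-1) + (exp(2*I*pi/3)) + (-exp(-2*I*pi/3))] = 0/6 = 0
  <chi_0*chi_2, chi_4> = (1/6)[1*(1)*conj(1) + 1*(exp(2*I*pi/3))*conj(exp(-2*I*pi/3)) + 1*(exp(-2*I*pi/3))*conj(exp(2*I*pi/3)) + 1*(1)*conj(1) + 1*(exp(2*I*pi/3))*conj(exp(-2*I*pi/3)) + 1*(exp(-2*I*pi/3))*conj(exp(2*I*pi/3))]
      = (1/6)[(1) + (exp(-2*I*pi/3)) + (exp(2*I*pi/3)) + (1) + (exp(-2*I*pi/3)) + (exp(2*I*pi/3))] = 0/6 = 0
  <chi_0*chi_2, chi_5> = (1/6)[1*(1)*conj(1) + 1*(exp(2*I*pi/3))*conj(exp(-I*pi/3)) + 1*(exp(-2*I*pi/3))*conj(exp(-2*I*pi/3)) + 1*(1)*conj(-1) + 1*(exp(2*I*pi/3))*conj(exp(2*I*pi/3)) + 1*(exp(-2*I*pi/3))*conj(exp(I*pi/3))]
      = (1/6)[(1) + (-1) + (1) + (-1) + (1) + (-1)] = 0/6 = 0
(Exp terms are combined using exp(i*s)*conj(exp(i*t)) = exp(i*(s-t)), and sums of them are collapsed using the identity that for every m > 1 the m distinct m-th roots of unity sum to 0, e.g. 1 + exp(2*I*pi/3) + exp(-2*I*pi/3) = 0.)
Hence the multiplicities are chi_2: 1. Dimension check: dim(chi_0)*dim(chi_2) = 1*1 = 1 and sum (mult * dim) = 1*1 = 1.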